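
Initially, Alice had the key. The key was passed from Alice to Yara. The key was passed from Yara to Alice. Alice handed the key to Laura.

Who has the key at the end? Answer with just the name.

Tracking the key through each event:
Start: Alice has the key.
After event 1: Yara has the key.
After event 2: Alice has the key.
After event 3: Laura has the key.

Answer: Laura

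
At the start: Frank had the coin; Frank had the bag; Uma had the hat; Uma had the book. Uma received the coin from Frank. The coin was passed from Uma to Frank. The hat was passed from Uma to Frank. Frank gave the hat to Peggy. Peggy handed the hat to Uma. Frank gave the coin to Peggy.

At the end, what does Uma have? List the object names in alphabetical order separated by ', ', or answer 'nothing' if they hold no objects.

Tracking all object holders:
Start: coin:Frank, bag:Frank, hat:Uma, book:Uma
Event 1 (give coin: Frank -> Uma). State: coin:Uma, bag:Frank, hat:Uma, book:Uma
Event 2 (give coin: Uma -> Frank). State: coin:Frank, bag:Frank, hat:Uma, book:Uma
Event 3 (give hat: Uma -> Frank). State: coin:Frank, bag:Frank, hat:Frank, book:Uma
Event 4 (give hat: Frank -> Peggy). State: coin:Frank, bag:Frank, hat:Peggy, book:Uma
Event 5 (give hat: Peggy -> Uma). State: coin:Frank, bag:Frank, hat:Uma, book:Uma
Event 6 (give coin: Frank -> Peggy). State: coin:Peggy, bag:Frank, hat:Uma, book:Uma

Final state: coin:Peggy, bag:Frank, hat:Uma, book:Uma
Uma holds: book, hat.

Answer: book, hat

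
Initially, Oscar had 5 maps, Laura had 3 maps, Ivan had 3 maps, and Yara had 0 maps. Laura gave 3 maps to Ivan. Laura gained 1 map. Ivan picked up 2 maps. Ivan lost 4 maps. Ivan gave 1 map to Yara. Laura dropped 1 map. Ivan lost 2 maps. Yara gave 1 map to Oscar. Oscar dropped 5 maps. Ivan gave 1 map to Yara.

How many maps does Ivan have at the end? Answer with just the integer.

Answer: 0

Derivation:
Tracking counts step by step:
Start: Oscar=5, Laura=3, Ivan=3, Yara=0
Event 1 (Laura -> Ivan, 3): Laura: 3 -> 0, Ivan: 3 -> 6. State: Oscar=5, Laura=0, Ivan=6, Yara=0
Event 2 (Laura +1): Laura: 0 -> 1. State: Oscar=5, Laura=1, Ivan=6, Yara=0
Event 3 (Ivan +2): Ivan: 6 -> 8. State: Oscar=5, Laura=1, Ivan=8, Yara=0
Event 4 (Ivan -4): Ivan: 8 -> 4. State: Oscar=5, Laura=1, Ivan=4, Yara=0
Event 5 (Ivan -> Yara, 1): Ivan: 4 -> 3, Yara: 0 -> 1. State: Oscar=5, Laura=1, Ivan=3, Yara=1
Event 6 (Laura -1): Laura: 1 -> 0. State: Oscar=5, Laura=0, Ivan=3, Yara=1
Event 7 (Ivan -2): Ivan: 3 -> 1. State: Oscar=5, Laura=0, Ivan=1, Yara=1
Event 8 (Yara -> Oscar, 1): Yara: 1 -> 0, Oscar: 5 -> 6. State: Oscar=6, Laura=0, Ivan=1, Yara=0
Event 9 (Oscar -5): Oscar: 6 -> 1. State: Oscar=1, Laura=0, Ivan=1, Yara=0
Event 10 (Ivan -> Yara, 1): Ivan: 1 -> 0, Yara: 0 -> 1. State: Oscar=1, Laura=0, Ivan=0, Yara=1

Ivan's final count: 0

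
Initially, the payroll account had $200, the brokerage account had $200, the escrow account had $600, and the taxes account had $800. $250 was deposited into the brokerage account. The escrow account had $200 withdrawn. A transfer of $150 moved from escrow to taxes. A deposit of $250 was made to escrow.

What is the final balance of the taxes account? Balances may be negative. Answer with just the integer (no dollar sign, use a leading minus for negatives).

Tracking account balances step by step:
Start: payroll=200, brokerage=200, escrow=600, taxes=800
Event 1 (deposit 250 to brokerage): brokerage: 200 + 250 = 450. Balances: payroll=200, brokerage=450, escrow=600, taxes=800
Event 2 (withdraw 200 from escrow): escrow: 600 - 200 = 400. Balances: payroll=200, brokerage=450, escrow=400, taxes=800
Event 3 (transfer 150 escrow -> taxes): escrow: 400 - 150 = 250, taxes: 800 + 150 = 950. Balances: payroll=200, brokerage=450, escrow=250, taxes=950
Event 4 (deposit 250 to escrow): escrow: 250 + 250 = 500. Balances: payroll=200, brokerage=450, escrow=500, taxes=950

Final balance of taxes: 950

Answer: 950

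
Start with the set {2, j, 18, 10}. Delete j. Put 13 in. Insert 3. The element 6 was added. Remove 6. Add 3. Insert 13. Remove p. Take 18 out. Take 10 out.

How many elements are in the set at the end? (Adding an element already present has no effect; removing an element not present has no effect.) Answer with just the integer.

Answer: 3

Derivation:
Tracking the set through each operation:
Start: {10, 18, 2, j}
Event 1 (remove j): removed. Set: {10, 18, 2}
Event 2 (add 13): added. Set: {10, 13, 18, 2}
Event 3 (add 3): added. Set: {10, 13, 18, 2, 3}
Event 4 (add 6): added. Set: {10, 13, 18, 2, 3, 6}
Event 5 (remove 6): removed. Set: {10, 13, 18, 2, 3}
Event 6 (add 3): already present, no change. Set: {10, 13, 18, 2, 3}
Event 7 (add 13): already present, no change. Set: {10, 13, 18, 2, 3}
Event 8 (remove p): not present, no change. Set: {10, 13, 18, 2, 3}
Event 9 (remove 18): removed. Set: {10, 13, 2, 3}
Event 10 (remove 10): removed. Set: {13, 2, 3}

Final set: {13, 2, 3} (size 3)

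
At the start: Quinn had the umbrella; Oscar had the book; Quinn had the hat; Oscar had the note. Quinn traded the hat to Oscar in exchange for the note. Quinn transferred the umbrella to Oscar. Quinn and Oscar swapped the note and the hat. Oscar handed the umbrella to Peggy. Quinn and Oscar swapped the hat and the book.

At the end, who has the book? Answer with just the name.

Answer: Quinn

Derivation:
Tracking all object holders:
Start: umbrella:Quinn, book:Oscar, hat:Quinn, note:Oscar
Event 1 (swap hat<->note: now hat:Oscar, note:Quinn). State: umbrella:Quinn, book:Oscar, hat:Oscar, note:Quinn
Event 2 (give umbrella: Quinn -> Oscar). State: umbrella:Oscar, book:Oscar, hat:Oscar, note:Quinn
Event 3 (swap note<->hat: now note:Oscar, hat:Quinn). State: umbrella:Oscar, book:Oscar, hat:Quinn, note:Oscar
Event 4 (give umbrella: Oscar -> Peggy). State: umbrella:Peggy, book:Oscar, hat:Quinn, note:Oscar
Event 5 (swap hat<->book: now hat:Oscar, book:Quinn). State: umbrella:Peggy, book:Quinn, hat:Oscar, note:Oscar

Final state: umbrella:Peggy, book:Quinn, hat:Oscar, note:Oscar
The book is held by Quinn.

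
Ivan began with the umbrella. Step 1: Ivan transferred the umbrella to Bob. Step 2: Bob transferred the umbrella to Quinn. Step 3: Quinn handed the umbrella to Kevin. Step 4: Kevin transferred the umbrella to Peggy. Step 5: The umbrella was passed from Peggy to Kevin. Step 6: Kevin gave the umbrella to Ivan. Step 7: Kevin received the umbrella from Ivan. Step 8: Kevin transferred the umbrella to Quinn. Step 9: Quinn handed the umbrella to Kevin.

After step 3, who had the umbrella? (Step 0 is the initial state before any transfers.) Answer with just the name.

Tracking the umbrella holder through step 3:
After step 0 (start): Ivan
After step 1: Bob
After step 2: Quinn
After step 3: Kevin

At step 3, the holder is Kevin.

Answer: Kevin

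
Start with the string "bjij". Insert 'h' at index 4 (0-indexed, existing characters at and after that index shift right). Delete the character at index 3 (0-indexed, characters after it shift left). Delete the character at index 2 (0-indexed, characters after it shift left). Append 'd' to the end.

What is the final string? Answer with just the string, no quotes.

Applying each edit step by step:
Start: "bjij"
Op 1 (insert 'h' at idx 4): "bjij" -> "bjijh"
Op 2 (delete idx 3 = 'j'): "bjijh" -> "bjih"
Op 3 (delete idx 2 = 'i'): "bjih" -> "bjh"
Op 4 (append 'd'): "bjh" -> "bjhd"

Answer: bjhd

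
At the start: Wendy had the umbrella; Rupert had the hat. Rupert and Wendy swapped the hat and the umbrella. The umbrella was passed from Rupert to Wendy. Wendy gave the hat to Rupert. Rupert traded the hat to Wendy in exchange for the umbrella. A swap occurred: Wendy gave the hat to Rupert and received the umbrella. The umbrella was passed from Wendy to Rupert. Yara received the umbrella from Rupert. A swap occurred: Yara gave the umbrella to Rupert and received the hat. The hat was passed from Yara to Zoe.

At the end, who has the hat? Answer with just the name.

Answer: Zoe

Derivation:
Tracking all object holders:
Start: umbrella:Wendy, hat:Rupert
Event 1 (swap hat<->umbrella: now hat:Wendy, umbrella:Rupert). State: umbrella:Rupert, hat:Wendy
Event 2 (give umbrella: Rupert -> Wendy). State: umbrella:Wendy, hat:Wendy
Event 3 (give hat: Wendy -> Rupert). State: umbrella:Wendy, hat:Rupert
Event 4 (swap hat<->umbrella: now hat:Wendy, umbrella:Rupert). State: umbrella:Rupert, hat:Wendy
Event 5 (swap hat<->umbrella: now hat:Rupert, umbrella:Wendy). State: umbrella:Wendy, hat:Rupert
Event 6 (give umbrella: Wendy -> Rupert). State: umbrella:Rupert, hat:Rupert
Event 7 (give umbrella: Rupert -> Yara). State: umbrella:Yara, hat:Rupert
Event 8 (swap umbrella<->hat: now umbrella:Rupert, hat:Yara). State: umbrella:Rupert, hat:Yara
Event 9 (give hat: Yara -> Zoe). State: umbrella:Rupert, hat:Zoe

Final state: umbrella:Rupert, hat:Zoe
The hat is held by Zoe.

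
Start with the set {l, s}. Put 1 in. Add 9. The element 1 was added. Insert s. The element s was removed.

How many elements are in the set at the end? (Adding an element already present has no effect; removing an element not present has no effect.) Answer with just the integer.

Answer: 3

Derivation:
Tracking the set through each operation:
Start: {l, s}
Event 1 (add 1): added. Set: {1, l, s}
Event 2 (add 9): added. Set: {1, 9, l, s}
Event 3 (add 1): already present, no change. Set: {1, 9, l, s}
Event 4 (add s): already present, no change. Set: {1, 9, l, s}
Event 5 (remove s): removed. Set: {1, 9, l}

Final set: {1, 9, l} (size 3)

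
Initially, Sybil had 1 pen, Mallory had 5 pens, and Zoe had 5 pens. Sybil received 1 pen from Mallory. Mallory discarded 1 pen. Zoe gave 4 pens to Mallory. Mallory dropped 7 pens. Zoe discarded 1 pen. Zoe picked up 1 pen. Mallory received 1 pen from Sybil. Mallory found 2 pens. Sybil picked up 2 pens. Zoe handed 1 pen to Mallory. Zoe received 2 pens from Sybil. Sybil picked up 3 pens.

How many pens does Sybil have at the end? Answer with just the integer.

Tracking counts step by step:
Start: Sybil=1, Mallory=5, Zoe=5
Event 1 (Mallory -> Sybil, 1): Mallory: 5 -> 4, Sybil: 1 -> 2. State: Sybil=2, Mallory=4, Zoe=5
Event 2 (Mallory -1): Mallory: 4 -> 3. State: Sybil=2, Mallory=3, Zoe=5
Event 3 (Zoe -> Mallory, 4): Zoe: 5 -> 1, Mallory: 3 -> 7. State: Sybil=2, Mallory=7, Zoe=1
Event 4 (Mallory -7): Mallory: 7 -> 0. State: Sybil=2, Mallory=0, Zoe=1
Event 5 (Zoe -1): Zoe: 1 -> 0. State: Sybil=2, Mallory=0, Zoe=0
Event 6 (Zoe +1): Zoe: 0 -> 1. State: Sybil=2, Mallory=0, Zoe=1
Event 7 (Sybil -> Mallory, 1): Sybil: 2 -> 1, Mallory: 0 -> 1. State: Sybil=1, Mallory=1, Zoe=1
Event 8 (Mallory +2): Mallory: 1 -> 3. State: Sybil=1, Mallory=3, Zoe=1
Event 9 (Sybil +2): Sybil: 1 -> 3. State: Sybil=3, Mallory=3, Zoe=1
Event 10 (Zoe -> Mallory, 1): Zoe: 1 -> 0, Mallory: 3 -> 4. State: Sybil=3, Mallory=4, Zoe=0
Event 11 (Sybil -> Zoe, 2): Sybil: 3 -> 1, Zoe: 0 -> 2. State: Sybil=1, Mallory=4, Zoe=2
Event 12 (Sybil +3): Sybil: 1 -> 4. State: Sybil=4, Mallory=4, Zoe=2

Sybil's final count: 4

Answer: 4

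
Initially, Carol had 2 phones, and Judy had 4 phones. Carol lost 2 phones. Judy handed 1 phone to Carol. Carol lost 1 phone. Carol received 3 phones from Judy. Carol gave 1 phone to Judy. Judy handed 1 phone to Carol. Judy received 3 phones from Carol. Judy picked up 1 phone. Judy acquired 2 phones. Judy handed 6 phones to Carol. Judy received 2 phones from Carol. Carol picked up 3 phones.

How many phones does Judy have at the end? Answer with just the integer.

Tracking counts step by step:
Start: Carol=2, Judy=4
Event 1 (Carol -2): Carol: 2 -> 0. State: Carol=0, Judy=4
Event 2 (Judy -> Carol, 1): Judy: 4 -> 3, Carol: 0 -> 1. State: Carol=1, Judy=3
Event 3 (Carol -1): Carol: 1 -> 0. State: Carol=0, Judy=3
Event 4 (Judy -> Carol, 3): Judy: 3 -> 0, Carol: 0 -> 3. State: Carol=3, Judy=0
Event 5 (Carol -> Judy, 1): Carol: 3 -> 2, Judy: 0 -> 1. State: Carol=2, Judy=1
Event 6 (Judy -> Carol, 1): Judy: 1 -> 0, Carol: 2 -> 3. State: Carol=3, Judy=0
Event 7 (Carol -> Judy, 3): Carol: 3 -> 0, Judy: 0 -> 3. State: Carol=0, Judy=3
Event 8 (Judy +1): Judy: 3 -> 4. State: Carol=0, Judy=4
Event 9 (Judy +2): Judy: 4 -> 6. State: Carol=0, Judy=6
Event 10 (Judy -> Carol, 6): Judy: 6 -> 0, Carol: 0 -> 6. State: Carol=6, Judy=0
Event 11 (Carol -> Judy, 2): Carol: 6 -> 4, Judy: 0 -> 2. State: Carol=4, Judy=2
Event 12 (Carol +3): Carol: 4 -> 7. State: Carol=7, Judy=2

Judy's final count: 2

Answer: 2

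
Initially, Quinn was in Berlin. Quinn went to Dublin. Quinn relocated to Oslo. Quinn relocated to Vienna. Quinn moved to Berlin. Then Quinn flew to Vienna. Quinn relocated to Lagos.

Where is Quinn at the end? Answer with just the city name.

Answer: Lagos

Derivation:
Tracking Quinn's location:
Start: Quinn is in Berlin.
After move 1: Berlin -> Dublin. Quinn is in Dublin.
After move 2: Dublin -> Oslo. Quinn is in Oslo.
After move 3: Oslo -> Vienna. Quinn is in Vienna.
After move 4: Vienna -> Berlin. Quinn is in Berlin.
After move 5: Berlin -> Vienna. Quinn is in Vienna.
After move 6: Vienna -> Lagos. Quinn is in Lagos.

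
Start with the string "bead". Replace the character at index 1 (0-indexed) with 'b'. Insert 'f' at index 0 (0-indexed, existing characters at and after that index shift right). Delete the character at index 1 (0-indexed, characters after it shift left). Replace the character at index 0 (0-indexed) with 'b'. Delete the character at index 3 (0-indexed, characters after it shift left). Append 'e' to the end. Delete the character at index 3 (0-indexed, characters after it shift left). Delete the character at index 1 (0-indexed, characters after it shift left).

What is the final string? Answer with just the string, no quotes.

Answer: ba

Derivation:
Applying each edit step by step:
Start: "bead"
Op 1 (replace idx 1: 'e' -> 'b'): "bead" -> "bbad"
Op 2 (insert 'f' at idx 0): "bbad" -> "fbbad"
Op 3 (delete idx 1 = 'b'): "fbbad" -> "fbad"
Op 4 (replace idx 0: 'f' -> 'b'): "fbad" -> "bbad"
Op 5 (delete idx 3 = 'd'): "bbad" -> "bba"
Op 6 (append 'e'): "bba" -> "bbae"
Op 7 (delete idx 3 = 'e'): "bbae" -> "bba"
Op 8 (delete idx 1 = 'b'): "bba" -> "ba"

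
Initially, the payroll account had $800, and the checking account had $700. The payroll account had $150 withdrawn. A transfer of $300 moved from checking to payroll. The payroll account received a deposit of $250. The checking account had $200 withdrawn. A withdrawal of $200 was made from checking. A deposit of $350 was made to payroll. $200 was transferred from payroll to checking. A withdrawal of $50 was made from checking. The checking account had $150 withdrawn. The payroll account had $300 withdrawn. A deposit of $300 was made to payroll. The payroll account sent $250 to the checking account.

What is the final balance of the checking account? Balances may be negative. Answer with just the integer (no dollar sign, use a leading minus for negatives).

Answer: 250

Derivation:
Tracking account balances step by step:
Start: payroll=800, checking=700
Event 1 (withdraw 150 from payroll): payroll: 800 - 150 = 650. Balances: payroll=650, checking=700
Event 2 (transfer 300 checking -> payroll): checking: 700 - 300 = 400, payroll: 650 + 300 = 950. Balances: payroll=950, checking=400
Event 3 (deposit 250 to payroll): payroll: 950 + 250 = 1200. Balances: payroll=1200, checking=400
Event 4 (withdraw 200 from checking): checking: 400 - 200 = 200. Balances: payroll=1200, checking=200
Event 5 (withdraw 200 from checking): checking: 200 - 200 = 0. Balances: payroll=1200, checking=0
Event 6 (deposit 350 to payroll): payroll: 1200 + 350 = 1550. Balances: payroll=1550, checking=0
Event 7 (transfer 200 payroll -> checking): payroll: 1550 - 200 = 1350, checking: 0 + 200 = 200. Balances: payroll=1350, checking=200
Event 8 (withdraw 50 from checking): checking: 200 - 50 = 150. Balances: payroll=1350, checking=150
Event 9 (withdraw 150 from checking): checking: 150 - 150 = 0. Balances: payroll=1350, checking=0
Event 10 (withdraw 300 from payroll): payroll: 1350 - 300 = 1050. Balances: payroll=1050, checking=0
Event 11 (deposit 300 to payroll): payroll: 1050 + 300 = 1350. Balances: payroll=1350, checking=0
Event 12 (transfer 250 payroll -> checking): payroll: 1350 - 250 = 1100, checking: 0 + 250 = 250. Balances: payroll=1100, checking=250

Final balance of checking: 250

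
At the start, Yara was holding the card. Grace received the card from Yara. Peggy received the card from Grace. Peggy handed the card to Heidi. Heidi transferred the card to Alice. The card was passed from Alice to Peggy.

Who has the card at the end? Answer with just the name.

Answer: Peggy

Derivation:
Tracking the card through each event:
Start: Yara has the card.
After event 1: Grace has the card.
After event 2: Peggy has the card.
After event 3: Heidi has the card.
After event 4: Alice has the card.
After event 5: Peggy has the card.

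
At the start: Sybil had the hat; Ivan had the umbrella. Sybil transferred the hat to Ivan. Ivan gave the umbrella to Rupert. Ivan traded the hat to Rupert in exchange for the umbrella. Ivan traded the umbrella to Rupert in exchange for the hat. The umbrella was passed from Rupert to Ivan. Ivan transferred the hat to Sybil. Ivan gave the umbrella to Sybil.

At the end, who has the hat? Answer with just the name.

Tracking all object holders:
Start: hat:Sybil, umbrella:Ivan
Event 1 (give hat: Sybil -> Ivan). State: hat:Ivan, umbrella:Ivan
Event 2 (give umbrella: Ivan -> Rupert). State: hat:Ivan, umbrella:Rupert
Event 3 (swap hat<->umbrella: now hat:Rupert, umbrella:Ivan). State: hat:Rupert, umbrella:Ivan
Event 4 (swap umbrella<->hat: now umbrella:Rupert, hat:Ivan). State: hat:Ivan, umbrella:Rupert
Event 5 (give umbrella: Rupert -> Ivan). State: hat:Ivan, umbrella:Ivan
Event 6 (give hat: Ivan -> Sybil). State: hat:Sybil, umbrella:Ivan
Event 7 (give umbrella: Ivan -> Sybil). State: hat:Sybil, umbrella:Sybil

Final state: hat:Sybil, umbrella:Sybil
The hat is held by Sybil.

Answer: Sybil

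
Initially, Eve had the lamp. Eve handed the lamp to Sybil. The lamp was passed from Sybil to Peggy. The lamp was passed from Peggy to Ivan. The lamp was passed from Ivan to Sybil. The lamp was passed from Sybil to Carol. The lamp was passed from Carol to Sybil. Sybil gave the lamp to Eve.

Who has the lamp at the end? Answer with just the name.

Answer: Eve

Derivation:
Tracking the lamp through each event:
Start: Eve has the lamp.
After event 1: Sybil has the lamp.
After event 2: Peggy has the lamp.
After event 3: Ivan has the lamp.
After event 4: Sybil has the lamp.
After event 5: Carol has the lamp.
After event 6: Sybil has the lamp.
After event 7: Eve has the lamp.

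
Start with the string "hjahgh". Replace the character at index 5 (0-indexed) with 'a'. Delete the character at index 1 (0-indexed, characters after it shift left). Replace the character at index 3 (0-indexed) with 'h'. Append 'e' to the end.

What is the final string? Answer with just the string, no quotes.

Answer: hahhae

Derivation:
Applying each edit step by step:
Start: "hjahgh"
Op 1 (replace idx 5: 'h' -> 'a'): "hjahgh" -> "hjahga"
Op 2 (delete idx 1 = 'j'): "hjahga" -> "hahga"
Op 3 (replace idx 3: 'g' -> 'h'): "hahga" -> "hahha"
Op 4 (append 'e'): "hahha" -> "hahhae"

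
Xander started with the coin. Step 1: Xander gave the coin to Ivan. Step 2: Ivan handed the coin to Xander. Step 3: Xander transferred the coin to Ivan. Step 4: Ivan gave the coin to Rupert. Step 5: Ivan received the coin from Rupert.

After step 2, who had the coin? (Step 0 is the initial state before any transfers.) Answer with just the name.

Answer: Xander

Derivation:
Tracking the coin holder through step 2:
After step 0 (start): Xander
After step 1: Ivan
After step 2: Xander

At step 2, the holder is Xander.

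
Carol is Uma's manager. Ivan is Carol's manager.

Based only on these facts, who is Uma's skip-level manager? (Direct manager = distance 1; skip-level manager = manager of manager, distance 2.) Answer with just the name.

Reconstructing the manager chain from the given facts:
  Ivan -> Carol -> Uma
(each arrow means 'manager of the next')
Positions in the chain (0 = top):
  position of Ivan: 0
  position of Carol: 1
  position of Uma: 2

Uma is at position 2; the skip-level manager is 2 steps up the chain, i.e. position 0: Ivan.

Answer: Ivan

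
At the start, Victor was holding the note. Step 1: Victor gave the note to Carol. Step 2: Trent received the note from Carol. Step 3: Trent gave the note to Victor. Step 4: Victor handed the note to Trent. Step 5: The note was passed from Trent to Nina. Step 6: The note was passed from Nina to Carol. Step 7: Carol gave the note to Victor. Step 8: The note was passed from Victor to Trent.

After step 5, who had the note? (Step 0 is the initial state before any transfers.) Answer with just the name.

Tracking the note holder through step 5:
After step 0 (start): Victor
After step 1: Carol
After step 2: Trent
After step 3: Victor
After step 4: Trent
After step 5: Nina

At step 5, the holder is Nina.

Answer: Nina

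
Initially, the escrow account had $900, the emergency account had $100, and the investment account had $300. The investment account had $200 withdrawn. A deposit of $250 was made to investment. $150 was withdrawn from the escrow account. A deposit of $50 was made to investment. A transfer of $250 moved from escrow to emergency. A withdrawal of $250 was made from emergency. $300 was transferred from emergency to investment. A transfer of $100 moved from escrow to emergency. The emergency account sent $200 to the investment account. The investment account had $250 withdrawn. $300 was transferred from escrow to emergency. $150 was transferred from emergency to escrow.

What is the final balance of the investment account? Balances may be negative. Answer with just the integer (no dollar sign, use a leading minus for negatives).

Tracking account balances step by step:
Start: escrow=900, emergency=100, investment=300
Event 1 (withdraw 200 from investment): investment: 300 - 200 = 100. Balances: escrow=900, emergency=100, investment=100
Event 2 (deposit 250 to investment): investment: 100 + 250 = 350. Balances: escrow=900, emergency=100, investment=350
Event 3 (withdraw 150 from escrow): escrow: 900 - 150 = 750. Balances: escrow=750, emergency=100, investment=350
Event 4 (deposit 50 to investment): investment: 350 + 50 = 400. Balances: escrow=750, emergency=100, investment=400
Event 5 (transfer 250 escrow -> emergency): escrow: 750 - 250 = 500, emergency: 100 + 250 = 350. Balances: escrow=500, emergency=350, investment=400
Event 6 (withdraw 250 from emergency): emergency: 350 - 250 = 100. Balances: escrow=500, emergency=100, investment=400
Event 7 (transfer 300 emergency -> investment): emergency: 100 - 300 = -200, investment: 400 + 300 = 700. Balances: escrow=500, emergency=-200, investment=700
Event 8 (transfer 100 escrow -> emergency): escrow: 500 - 100 = 400, emergency: -200 + 100 = -100. Balances: escrow=400, emergency=-100, investment=700
Event 9 (transfer 200 emergency -> investment): emergency: -100 - 200 = -300, investment: 700 + 200 = 900. Balances: escrow=400, emergency=-300, investment=900
Event 10 (withdraw 250 from investment): investment: 900 - 250 = 650. Balances: escrow=400, emergency=-300, investment=650
Event 11 (transfer 300 escrow -> emergency): escrow: 400 - 300 = 100, emergency: -300 + 300 = 0. Balances: escrow=100, emergency=0, investment=650
Event 12 (transfer 150 emergency -> escrow): emergency: 0 - 150 = -150, escrow: 100 + 150 = 250. Balances: escrow=250, emergency=-150, investment=650

Final balance of investment: 650

Answer: 650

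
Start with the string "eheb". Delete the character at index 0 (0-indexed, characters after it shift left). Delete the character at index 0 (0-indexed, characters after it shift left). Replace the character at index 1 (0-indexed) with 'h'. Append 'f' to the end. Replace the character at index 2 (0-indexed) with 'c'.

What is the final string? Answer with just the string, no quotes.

Answer: ehc

Derivation:
Applying each edit step by step:
Start: "eheb"
Op 1 (delete idx 0 = 'e'): "eheb" -> "heb"
Op 2 (delete idx 0 = 'h'): "heb" -> "eb"
Op 3 (replace idx 1: 'b' -> 'h'): "eb" -> "eh"
Op 4 (append 'f'): "eh" -> "ehf"
Op 5 (replace idx 2: 'f' -> 'c'): "ehf" -> "ehc"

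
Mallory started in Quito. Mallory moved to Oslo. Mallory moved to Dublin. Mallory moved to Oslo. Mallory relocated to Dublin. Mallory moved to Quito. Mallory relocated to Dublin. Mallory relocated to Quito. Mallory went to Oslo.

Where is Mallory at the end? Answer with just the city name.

Tracking Mallory's location:
Start: Mallory is in Quito.
After move 1: Quito -> Oslo. Mallory is in Oslo.
After move 2: Oslo -> Dublin. Mallory is in Dublin.
After move 3: Dublin -> Oslo. Mallory is in Oslo.
After move 4: Oslo -> Dublin. Mallory is in Dublin.
After move 5: Dublin -> Quito. Mallory is in Quito.
After move 6: Quito -> Dublin. Mallory is in Dublin.
After move 7: Dublin -> Quito. Mallory is in Quito.
After move 8: Quito -> Oslo. Mallory is in Oslo.

Answer: Oslo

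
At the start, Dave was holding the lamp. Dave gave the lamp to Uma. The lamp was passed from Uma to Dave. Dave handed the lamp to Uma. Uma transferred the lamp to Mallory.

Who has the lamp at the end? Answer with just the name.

Tracking the lamp through each event:
Start: Dave has the lamp.
After event 1: Uma has the lamp.
After event 2: Dave has the lamp.
After event 3: Uma has the lamp.
After event 4: Mallory has the lamp.

Answer: Mallory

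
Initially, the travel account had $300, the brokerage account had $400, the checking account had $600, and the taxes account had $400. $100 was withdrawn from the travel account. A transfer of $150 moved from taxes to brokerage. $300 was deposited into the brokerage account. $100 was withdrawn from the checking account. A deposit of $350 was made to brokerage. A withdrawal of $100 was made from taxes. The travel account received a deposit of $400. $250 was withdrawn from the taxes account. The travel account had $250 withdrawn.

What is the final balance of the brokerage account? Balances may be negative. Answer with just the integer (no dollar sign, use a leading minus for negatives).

Tracking account balances step by step:
Start: travel=300, brokerage=400, checking=600, taxes=400
Event 1 (withdraw 100 from travel): travel: 300 - 100 = 200. Balances: travel=200, brokerage=400, checking=600, taxes=400
Event 2 (transfer 150 taxes -> brokerage): taxes: 400 - 150 = 250, brokerage: 400 + 150 = 550. Balances: travel=200, brokerage=550, checking=600, taxes=250
Event 3 (deposit 300 to brokerage): brokerage: 550 + 300 = 850. Balances: travel=200, brokerage=850, checking=600, taxes=250
Event 4 (withdraw 100 from checking): checking: 600 - 100 = 500. Balances: travel=200, brokerage=850, checking=500, taxes=250
Event 5 (deposit 350 to brokerage): brokerage: 850 + 350 = 1200. Balances: travel=200, brokerage=1200, checking=500, taxes=250
Event 6 (withdraw 100 from taxes): taxes: 250 - 100 = 150. Balances: travel=200, brokerage=1200, checking=500, taxes=150
Event 7 (deposit 400 to travel): travel: 200 + 400 = 600. Balances: travel=600, brokerage=1200, checking=500, taxes=150
Event 8 (withdraw 250 from taxes): taxes: 150 - 250 = -100. Balances: travel=600, brokerage=1200, checking=500, taxes=-100
Event 9 (withdraw 250 from travel): travel: 600 - 250 = 350. Balances: travel=350, brokerage=1200, checking=500, taxes=-100

Final balance of brokerage: 1200

Answer: 1200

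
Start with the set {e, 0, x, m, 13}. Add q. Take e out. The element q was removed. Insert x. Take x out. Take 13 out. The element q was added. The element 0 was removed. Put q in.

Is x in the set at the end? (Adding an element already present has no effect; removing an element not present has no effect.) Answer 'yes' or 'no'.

Tracking the set through each operation:
Start: {0, 13, e, m, x}
Event 1 (add q): added. Set: {0, 13, e, m, q, x}
Event 2 (remove e): removed. Set: {0, 13, m, q, x}
Event 3 (remove q): removed. Set: {0, 13, m, x}
Event 4 (add x): already present, no change. Set: {0, 13, m, x}
Event 5 (remove x): removed. Set: {0, 13, m}
Event 6 (remove 13): removed. Set: {0, m}
Event 7 (add q): added. Set: {0, m, q}
Event 8 (remove 0): removed. Set: {m, q}
Event 9 (add q): already present, no change. Set: {m, q}

Final set: {m, q} (size 2)
x is NOT in the final set.

Answer: no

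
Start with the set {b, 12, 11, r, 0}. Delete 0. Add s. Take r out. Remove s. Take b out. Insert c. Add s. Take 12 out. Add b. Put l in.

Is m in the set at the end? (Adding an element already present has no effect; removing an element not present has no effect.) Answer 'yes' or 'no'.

Answer: no

Derivation:
Tracking the set through each operation:
Start: {0, 11, 12, b, r}
Event 1 (remove 0): removed. Set: {11, 12, b, r}
Event 2 (add s): added. Set: {11, 12, b, r, s}
Event 3 (remove r): removed. Set: {11, 12, b, s}
Event 4 (remove s): removed. Set: {11, 12, b}
Event 5 (remove b): removed. Set: {11, 12}
Event 6 (add c): added. Set: {11, 12, c}
Event 7 (add s): added. Set: {11, 12, c, s}
Event 8 (remove 12): removed. Set: {11, c, s}
Event 9 (add b): added. Set: {11, b, c, s}
Event 10 (add l): added. Set: {11, b, c, l, s}

Final set: {11, b, c, l, s} (size 5)
m is NOT in the final set.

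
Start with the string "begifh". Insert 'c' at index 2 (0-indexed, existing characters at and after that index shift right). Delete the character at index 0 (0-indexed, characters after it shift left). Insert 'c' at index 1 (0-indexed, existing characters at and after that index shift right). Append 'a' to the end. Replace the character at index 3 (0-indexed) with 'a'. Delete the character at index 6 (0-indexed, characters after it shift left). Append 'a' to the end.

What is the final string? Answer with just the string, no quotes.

Answer: eccaifaa

Derivation:
Applying each edit step by step:
Start: "begifh"
Op 1 (insert 'c' at idx 2): "begifh" -> "becgifh"
Op 2 (delete idx 0 = 'b'): "becgifh" -> "ecgifh"
Op 3 (insert 'c' at idx 1): "ecgifh" -> "eccgifh"
Op 4 (append 'a'): "eccgifh" -> "eccgifha"
Op 5 (replace idx 3: 'g' -> 'a'): "eccgifha" -> "eccaifha"
Op 6 (delete idx 6 = 'h'): "eccaifha" -> "eccaifa"
Op 7 (append 'a'): "eccaifa" -> "eccaifaa"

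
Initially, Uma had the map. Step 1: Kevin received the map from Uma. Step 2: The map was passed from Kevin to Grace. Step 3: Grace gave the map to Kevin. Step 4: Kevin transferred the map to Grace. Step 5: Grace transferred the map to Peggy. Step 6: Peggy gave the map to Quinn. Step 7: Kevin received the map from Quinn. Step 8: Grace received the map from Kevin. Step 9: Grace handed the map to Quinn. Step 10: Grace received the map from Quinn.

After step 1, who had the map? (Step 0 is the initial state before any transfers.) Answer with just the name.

Answer: Kevin

Derivation:
Tracking the map holder through step 1:
After step 0 (start): Uma
After step 1: Kevin

At step 1, the holder is Kevin.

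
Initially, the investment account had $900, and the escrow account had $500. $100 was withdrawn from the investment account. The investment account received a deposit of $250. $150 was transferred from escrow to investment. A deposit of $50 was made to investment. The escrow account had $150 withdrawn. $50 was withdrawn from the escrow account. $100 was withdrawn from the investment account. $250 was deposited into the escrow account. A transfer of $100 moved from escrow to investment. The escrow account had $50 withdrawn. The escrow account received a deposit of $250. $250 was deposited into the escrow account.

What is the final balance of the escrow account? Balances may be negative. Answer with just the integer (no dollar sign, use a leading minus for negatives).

Answer: 750

Derivation:
Tracking account balances step by step:
Start: investment=900, escrow=500
Event 1 (withdraw 100 from investment): investment: 900 - 100 = 800. Balances: investment=800, escrow=500
Event 2 (deposit 250 to investment): investment: 800 + 250 = 1050. Balances: investment=1050, escrow=500
Event 3 (transfer 150 escrow -> investment): escrow: 500 - 150 = 350, investment: 1050 + 150 = 1200. Balances: investment=1200, escrow=350
Event 4 (deposit 50 to investment): investment: 1200 + 50 = 1250. Balances: investment=1250, escrow=350
Event 5 (withdraw 150 from escrow): escrow: 350 - 150 = 200. Balances: investment=1250, escrow=200
Event 6 (withdraw 50 from escrow): escrow: 200 - 50 = 150. Balances: investment=1250, escrow=150
Event 7 (withdraw 100 from investment): investment: 1250 - 100 = 1150. Balances: investment=1150, escrow=150
Event 8 (deposit 250 to escrow): escrow: 150 + 250 = 400. Balances: investment=1150, escrow=400
Event 9 (transfer 100 escrow -> investment): escrow: 400 - 100 = 300, investment: 1150 + 100 = 1250. Balances: investment=1250, escrow=300
Event 10 (withdraw 50 from escrow): escrow: 300 - 50 = 250. Balances: investment=1250, escrow=250
Event 11 (deposit 250 to escrow): escrow: 250 + 250 = 500. Balances: investment=1250, escrow=500
Event 12 (deposit 250 to escrow): escrow: 500 + 250 = 750. Balances: investment=1250, escrow=750

Final balance of escrow: 750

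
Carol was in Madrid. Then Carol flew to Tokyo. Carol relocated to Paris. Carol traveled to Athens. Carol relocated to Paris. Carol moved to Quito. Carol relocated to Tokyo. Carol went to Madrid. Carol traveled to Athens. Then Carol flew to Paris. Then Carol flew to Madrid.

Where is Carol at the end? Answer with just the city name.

Tracking Carol's location:
Start: Carol is in Madrid.
After move 1: Madrid -> Tokyo. Carol is in Tokyo.
After move 2: Tokyo -> Paris. Carol is in Paris.
After move 3: Paris -> Athens. Carol is in Athens.
After move 4: Athens -> Paris. Carol is in Paris.
After move 5: Paris -> Quito. Carol is in Quito.
After move 6: Quito -> Tokyo. Carol is in Tokyo.
After move 7: Tokyo -> Madrid. Carol is in Madrid.
After move 8: Madrid -> Athens. Carol is in Athens.
After move 9: Athens -> Paris. Carol is in Paris.
After move 10: Paris -> Madrid. Carol is in Madrid.

Answer: Madrid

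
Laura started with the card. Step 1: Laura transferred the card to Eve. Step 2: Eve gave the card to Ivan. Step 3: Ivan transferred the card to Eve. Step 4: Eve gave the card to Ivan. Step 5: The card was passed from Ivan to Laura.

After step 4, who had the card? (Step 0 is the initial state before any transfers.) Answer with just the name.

Tracking the card holder through step 4:
After step 0 (start): Laura
After step 1: Eve
After step 2: Ivan
After step 3: Eve
After step 4: Ivan

At step 4, the holder is Ivan.

Answer: Ivan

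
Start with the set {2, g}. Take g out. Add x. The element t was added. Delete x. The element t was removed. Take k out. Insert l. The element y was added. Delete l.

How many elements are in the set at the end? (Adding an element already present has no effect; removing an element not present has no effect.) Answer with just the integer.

Answer: 2

Derivation:
Tracking the set through each operation:
Start: {2, g}
Event 1 (remove g): removed. Set: {2}
Event 2 (add x): added. Set: {2, x}
Event 3 (add t): added. Set: {2, t, x}
Event 4 (remove x): removed. Set: {2, t}
Event 5 (remove t): removed. Set: {2}
Event 6 (remove k): not present, no change. Set: {2}
Event 7 (add l): added. Set: {2, l}
Event 8 (add y): added. Set: {2, l, y}
Event 9 (remove l): removed. Set: {2, y}

Final set: {2, y} (size 2)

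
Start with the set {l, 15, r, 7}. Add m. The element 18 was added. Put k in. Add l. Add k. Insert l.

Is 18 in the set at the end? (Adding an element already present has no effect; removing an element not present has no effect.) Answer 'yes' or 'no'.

Answer: yes

Derivation:
Tracking the set through each operation:
Start: {15, 7, l, r}
Event 1 (add m): added. Set: {15, 7, l, m, r}
Event 2 (add 18): added. Set: {15, 18, 7, l, m, r}
Event 3 (add k): added. Set: {15, 18, 7, k, l, m, r}
Event 4 (add l): already present, no change. Set: {15, 18, 7, k, l, m, r}
Event 5 (add k): already present, no change. Set: {15, 18, 7, k, l, m, r}
Event 6 (add l): already present, no change. Set: {15, 18, 7, k, l, m, r}

Final set: {15, 18, 7, k, l, m, r} (size 7)
18 is in the final set.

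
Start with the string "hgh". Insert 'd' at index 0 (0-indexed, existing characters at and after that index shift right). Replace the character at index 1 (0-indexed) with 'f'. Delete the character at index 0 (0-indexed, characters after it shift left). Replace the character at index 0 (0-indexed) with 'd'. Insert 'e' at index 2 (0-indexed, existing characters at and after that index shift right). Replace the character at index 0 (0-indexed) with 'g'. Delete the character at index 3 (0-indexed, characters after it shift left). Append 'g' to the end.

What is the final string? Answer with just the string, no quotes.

Answer: ggeg

Derivation:
Applying each edit step by step:
Start: "hgh"
Op 1 (insert 'd' at idx 0): "hgh" -> "dhgh"
Op 2 (replace idx 1: 'h' -> 'f'): "dhgh" -> "dfgh"
Op 3 (delete idx 0 = 'd'): "dfgh" -> "fgh"
Op 4 (replace idx 0: 'f' -> 'd'): "fgh" -> "dgh"
Op 5 (insert 'e' at idx 2): "dgh" -> "dgeh"
Op 6 (replace idx 0: 'd' -> 'g'): "dgeh" -> "ggeh"
Op 7 (delete idx 3 = 'h'): "ggeh" -> "gge"
Op 8 (append 'g'): "gge" -> "ggeg"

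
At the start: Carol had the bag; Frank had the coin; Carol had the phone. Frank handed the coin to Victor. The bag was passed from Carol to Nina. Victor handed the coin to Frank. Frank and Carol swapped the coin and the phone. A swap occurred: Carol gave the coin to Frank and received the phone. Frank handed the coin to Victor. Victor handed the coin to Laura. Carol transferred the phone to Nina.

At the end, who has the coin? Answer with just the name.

Answer: Laura

Derivation:
Tracking all object holders:
Start: bag:Carol, coin:Frank, phone:Carol
Event 1 (give coin: Frank -> Victor). State: bag:Carol, coin:Victor, phone:Carol
Event 2 (give bag: Carol -> Nina). State: bag:Nina, coin:Victor, phone:Carol
Event 3 (give coin: Victor -> Frank). State: bag:Nina, coin:Frank, phone:Carol
Event 4 (swap coin<->phone: now coin:Carol, phone:Frank). State: bag:Nina, coin:Carol, phone:Frank
Event 5 (swap coin<->phone: now coin:Frank, phone:Carol). State: bag:Nina, coin:Frank, phone:Carol
Event 6 (give coin: Frank -> Victor). State: bag:Nina, coin:Victor, phone:Carol
Event 7 (give coin: Victor -> Laura). State: bag:Nina, coin:Laura, phone:Carol
Event 8 (give phone: Carol -> Nina). State: bag:Nina, coin:Laura, phone:Nina

Final state: bag:Nina, coin:Laura, phone:Nina
The coin is held by Laura.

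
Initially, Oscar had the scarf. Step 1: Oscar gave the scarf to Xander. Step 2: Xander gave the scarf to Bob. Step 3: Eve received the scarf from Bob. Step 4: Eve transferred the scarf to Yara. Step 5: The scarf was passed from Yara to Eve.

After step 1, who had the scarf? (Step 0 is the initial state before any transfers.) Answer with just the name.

Tracking the scarf holder through step 1:
After step 0 (start): Oscar
After step 1: Xander

At step 1, the holder is Xander.

Answer: Xander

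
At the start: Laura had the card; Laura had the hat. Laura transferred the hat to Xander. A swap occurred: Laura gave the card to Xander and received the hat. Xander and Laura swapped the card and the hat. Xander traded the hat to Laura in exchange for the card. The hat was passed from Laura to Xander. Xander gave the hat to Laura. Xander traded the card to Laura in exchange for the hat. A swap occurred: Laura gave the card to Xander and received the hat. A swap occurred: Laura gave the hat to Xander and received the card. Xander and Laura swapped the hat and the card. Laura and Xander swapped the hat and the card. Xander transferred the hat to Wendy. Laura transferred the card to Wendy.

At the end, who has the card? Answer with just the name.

Answer: Wendy

Derivation:
Tracking all object holders:
Start: card:Laura, hat:Laura
Event 1 (give hat: Laura -> Xander). State: card:Laura, hat:Xander
Event 2 (swap card<->hat: now card:Xander, hat:Laura). State: card:Xander, hat:Laura
Event 3 (swap card<->hat: now card:Laura, hat:Xander). State: card:Laura, hat:Xander
Event 4 (swap hat<->card: now hat:Laura, card:Xander). State: card:Xander, hat:Laura
Event 5 (give hat: Laura -> Xander). State: card:Xander, hat:Xander
Event 6 (give hat: Xander -> Laura). State: card:Xander, hat:Laura
Event 7 (swap card<->hat: now card:Laura, hat:Xander). State: card:Laura, hat:Xander
Event 8 (swap card<->hat: now card:Xander, hat:Laura). State: card:Xander, hat:Laura
Event 9 (swap hat<->card: now hat:Xander, card:Laura). State: card:Laura, hat:Xander
Event 10 (swap hat<->card: now hat:Laura, card:Xander). State: card:Xander, hat:Laura
Event 11 (swap hat<->card: now hat:Xander, card:Laura). State: card:Laura, hat:Xander
Event 12 (give hat: Xander -> Wendy). State: card:Laura, hat:Wendy
Event 13 (give card: Laura -> Wendy). State: card:Wendy, hat:Wendy

Final state: card:Wendy, hat:Wendy
The card is held by Wendy.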